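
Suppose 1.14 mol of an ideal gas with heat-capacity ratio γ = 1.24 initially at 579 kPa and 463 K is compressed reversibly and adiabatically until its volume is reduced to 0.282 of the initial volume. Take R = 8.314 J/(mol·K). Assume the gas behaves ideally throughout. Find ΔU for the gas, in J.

6490 J

V₁ = nRT₁/P₁ = 1.14×8.314×463/579 = 7.58 L.
Adiabatic: TV^(γ−1) = const ⇒ T₂ = 463×(3.55)^0.240 = 627 K; PV^γ = const ⇒ P₂ = 2780 kPa.
For an ideal gas ΔU = nCvΔT with Cv = R/(γ−1) = 34.6 J/(mol·K).
ΔU = 1.14×34.6×(627−463) = 6490 J.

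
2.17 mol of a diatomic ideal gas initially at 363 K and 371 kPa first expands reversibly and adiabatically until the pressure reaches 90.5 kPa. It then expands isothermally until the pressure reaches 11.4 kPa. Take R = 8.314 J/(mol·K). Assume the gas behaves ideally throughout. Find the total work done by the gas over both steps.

14500 J

V₁ = nRT₁/P₁ = 2.17×8.314×363/371 = 17.7 L.
Step 1 — Adiabatic: T₂/T₁ = (P₂/P₁)^((γ−1)/γ) ⇒ T₂ = 363×(0.244)^0.286 = 243 K; V₂ = 48.4 L.
ΔU = nCvΔT = 2.17×20.8×(243−363) = -5430 J.
Q = 0 for an adiabatic process, so W = −ΔU = 5430 J.
State after step 1: P = 90.5 kPa, V = 48.4 L, T = 243 K.
Step 2 — Isothermal: T stays 243 K; PV = const ⇒ V₂ = 384 L, P₂ = 11.4 kPa.
ΔU = 0 (ideal gas, T constant).
W = nRT ln(V₂/V₁) = 2.17×8.314×243×ln(7.94) = 9070 J.
Q = ΔU + W = 9070 J.
Net over both steps: W = 14500 J, Q = 9070 J, ΔU = -5430 J.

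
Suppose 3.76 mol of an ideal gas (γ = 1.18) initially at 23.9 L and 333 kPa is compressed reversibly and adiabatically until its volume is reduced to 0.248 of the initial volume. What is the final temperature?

T₁ = P₁V₁/(nR) = 333×23.9/(3.76×8.314) = 255 K.
Adiabatic: TV^(γ−1) = const ⇒ T₂ = 255×(4.03)^0.180 = 327 K; PV^γ = const ⇒ P₂ = 1730 kPa.

327 K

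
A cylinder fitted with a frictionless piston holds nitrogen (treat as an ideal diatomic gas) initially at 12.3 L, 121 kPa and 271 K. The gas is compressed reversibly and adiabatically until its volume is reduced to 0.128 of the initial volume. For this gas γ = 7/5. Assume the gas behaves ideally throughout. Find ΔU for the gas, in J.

4750 J

n = P₁V₁/(RT₁) = 121×12.3/(8.314×271) = 0.661 mol.
Adiabatic: TV^(γ−1) = const ⇒ T₂ = 271×(7.81)^0.400 = 617 K; PV^γ = const ⇒ P₂ = 2150 kPa.
For an ideal gas ΔU = nCvΔT with Cv = (5/2)R = 20.8 J/(mol·K).
ΔU = 0.661×20.8×(617−271) = 4750 J.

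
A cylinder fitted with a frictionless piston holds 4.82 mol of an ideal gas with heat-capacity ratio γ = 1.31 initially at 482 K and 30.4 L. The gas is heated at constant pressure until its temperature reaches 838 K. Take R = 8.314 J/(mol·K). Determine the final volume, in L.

P₁ = nRT₁/V₁ = 4.82×8.314×482/30.4 = 635 kPa.
Isobaric: P stays 635 kPa; V/T = const ⇒ T₂ = 838 K, V₂ = 52.9 L.

52.9 L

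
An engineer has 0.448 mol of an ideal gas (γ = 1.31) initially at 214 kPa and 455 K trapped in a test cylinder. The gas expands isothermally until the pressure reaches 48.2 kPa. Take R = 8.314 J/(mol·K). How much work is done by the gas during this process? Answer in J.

V₁ = nRT₁/P₁ = 0.448×8.314×455/214 = 7.92 L.
Isothermal: T stays 455 K; PV = const ⇒ V₂ = 35.2 L, P₂ = 48.2 kPa.
W = nRT ln(V₂/V₁) = 0.448×8.314×455×ln(4.44) = 2530 J.

2530 J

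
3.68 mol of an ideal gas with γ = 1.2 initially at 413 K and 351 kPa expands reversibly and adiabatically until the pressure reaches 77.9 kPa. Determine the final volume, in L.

126 L

V₁ = nRT₁/P₁ = 3.68×8.314×413/351 = 36.0 L.
Adiabatic: T₂/T₁ = (P₂/P₁)^((γ−1)/γ) ⇒ T₂ = 413×(0.222)^0.167 = 321 K; V₂ = 126 L.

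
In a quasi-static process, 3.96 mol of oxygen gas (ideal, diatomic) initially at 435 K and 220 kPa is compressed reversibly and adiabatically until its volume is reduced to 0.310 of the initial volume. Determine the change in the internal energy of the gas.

21400 J

V₁ = nRT₁/P₁ = 3.96×8.314×435/220 = 65.1 L.
Adiabatic: TV^(γ−1) = const ⇒ T₂ = 435×(3.23)^0.400 = 695 K; PV^γ = const ⇒ P₂ = 1130 kPa.
For an ideal gas ΔU = nCvΔT with Cv = (5/2)R = 20.8 J/(mol·K).
ΔU = 3.96×20.8×(695−435) = 21400 J.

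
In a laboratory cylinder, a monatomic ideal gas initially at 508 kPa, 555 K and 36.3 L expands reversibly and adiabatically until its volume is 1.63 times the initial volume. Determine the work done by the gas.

7690 J

n = P₁V₁/(RT₁) = 508×36.3/(8.314×555) = 4.00 mol.
Adiabatic: TV^(γ−1) = const ⇒ T₂ = 555×(0.613)^0.667 = 401 K; PV^γ = const ⇒ P₂ = 225 kPa.
ΔU = nCvΔT = 4.00×12.5×(401−555) = -7690 J.
Q = 0 for an adiabatic process, so W = −ΔU = 7690 J.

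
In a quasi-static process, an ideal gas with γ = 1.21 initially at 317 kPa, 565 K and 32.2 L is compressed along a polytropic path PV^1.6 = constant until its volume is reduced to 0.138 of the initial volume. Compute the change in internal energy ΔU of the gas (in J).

n = P₁V₁/(RT₁) = 317×32.2/(8.314×565) = 2.17 mol.
Polytropic n=1.6: T₂ = T₁(V₁/V₂)^(n−1) = 565×(7.25)^0.60 = 1850 K; P₂ = P₁(V₁/V₂)^n = 7540 kPa.
For an ideal gas ΔU = nCvΔT with Cv = R/(γ−1) = 39.6 J/(mol·K).
ΔU = 2.17×39.6×(1850−565) = 111000 J.

111000 J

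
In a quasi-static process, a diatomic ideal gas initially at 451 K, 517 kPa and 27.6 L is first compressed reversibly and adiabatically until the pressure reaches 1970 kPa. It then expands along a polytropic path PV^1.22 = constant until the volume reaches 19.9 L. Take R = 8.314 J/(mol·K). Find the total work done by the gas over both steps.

n = P₁V₁/(RT₁) = 517×27.6/(8.314×451) = 3.81 mol.
Step 1 — Adiabatic: T₂/T₁ = (P₂/P₁)^((γ−1)/γ) ⇒ T₂ = 451×(3.81)^0.286 = 661 K; V₂ = 10.6 L.
ΔU = nCvΔT = 3.81×20.8×(661−451) = 16600 J.
Q = 0 for an adiabatic process, so W = −ΔU = -16600 J.
State after step 1: P = 1970 kPa, V = 10.6 L, T = 661 K.
Step 2 — Polytropic n=1.22: T₂ = T₁(V₁/V₂)^(n−1) = 661×(0.533)^0.22 = 576 K; P₂ = P₁(V₁/V₂)^n = 915 kPa.
W = (P₁V₁−P₂V₂)/(n−1) = (1970×10.6−915×19.9)/0.22 = 12300 J.
ΔU = nCvΔT = 3.81×20.8×(576−661) = -6750 J.
Q = ΔU + W = 5520 J.
Net over both steps: W = -4330 J, Q = 5520 J, ΔU = 9860 J.

-4330 J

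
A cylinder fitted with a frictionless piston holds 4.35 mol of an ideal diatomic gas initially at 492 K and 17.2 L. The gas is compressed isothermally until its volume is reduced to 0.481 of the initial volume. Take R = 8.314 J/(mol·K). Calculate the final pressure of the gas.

2150 kPa

P₁ = nRT₁/V₁ = 4.35×8.314×492/17.2 = 1030 kPa.
Isothermal: T stays 492 K; PV = const ⇒ V₂ = 8.27 L, P₂ = 2150 kPa.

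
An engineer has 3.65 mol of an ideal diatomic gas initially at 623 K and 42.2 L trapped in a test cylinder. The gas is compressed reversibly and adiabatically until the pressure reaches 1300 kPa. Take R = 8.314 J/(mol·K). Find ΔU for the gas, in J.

16800 J

P₁ = nRT₁/V₁ = 3.65×8.314×623/42.2 = 448 kPa.
Adiabatic: T₂/T₁ = (P₂/P₁)^((γ−1)/γ) ⇒ T₂ = 623×(2.90)^0.286 = 845 K; V₂ = 19.7 L.
For an ideal gas ΔU = nCvΔT with Cv = (5/2)R = 20.8 J/(mol·K).
ΔU = 3.65×20.8×(845−623) = 16800 J.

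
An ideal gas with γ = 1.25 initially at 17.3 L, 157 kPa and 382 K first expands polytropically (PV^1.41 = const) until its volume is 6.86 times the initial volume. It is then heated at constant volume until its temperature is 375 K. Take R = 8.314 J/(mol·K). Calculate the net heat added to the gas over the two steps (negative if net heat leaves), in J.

n = P₁V₁/(RT₁) = 157×17.3/(8.314×382) = 0.855 mol.
Step 1 — Polytropic n=1.41: T₂ = T₁(V₁/V₂)^(n−1) = 382×(0.146)^0.41 = 173 K; P₂ = P₁(V₁/V₂)^n = 10.4 kPa.
W = (P₁V₁−P₂V₂)/(n−1) = (157×17.3−10.4×119)/0.41 = 3620 J.
ΔU = nCvΔT = 0.855×33.3×(173−382) = -5930 J.
Q = ΔU + W = -2310 J.
State after step 1: P = 10.4 kPa, V = 119 L, T = 173 K.
Step 2 — Isochoric: V stays 119 L; P/T = const ⇒ T₂ = 375 K, P₂ = 22.5 kPa.
W = 0 (no volume change).
ΔU = nCvΔT = 0.855×33.3×(375−173) = 5730 J.
Q = ΔU = 5730 J.
Net over both steps: W = 3620 J, Q = 3420 J, ΔU = -199 J.

3420 J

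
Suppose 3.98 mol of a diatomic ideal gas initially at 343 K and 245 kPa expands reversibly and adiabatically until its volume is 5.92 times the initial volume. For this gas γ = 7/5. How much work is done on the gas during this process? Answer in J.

V₁ = nRT₁/P₁ = 3.98×8.314×343/245 = 46.3 L.
Adiabatic: TV^(γ−1) = const ⇒ T₂ = 343×(0.169)^0.400 = 168 K; PV^γ = const ⇒ P₂ = 20.3 kPa.
ΔU = nCvΔT = 3.98×20.8×(168−343) = -14400 J.
Q = 0 for an adiabatic process, so W = −ΔU = 14400 J.
Work done on the gas = −W_by = -14400 J.

-14400 J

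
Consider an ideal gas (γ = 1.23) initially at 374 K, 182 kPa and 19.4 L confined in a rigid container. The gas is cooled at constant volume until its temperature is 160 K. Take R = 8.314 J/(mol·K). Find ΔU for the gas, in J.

-8780 J

n = P₁V₁/(RT₁) = 182×19.4/(8.314×374) = 1.14 mol.
Isochoric: V stays 19.4 L; P/T = const ⇒ T₂ = 160 K, P₂ = 77.9 kPa.
For an ideal gas ΔU = nCvΔT with Cv = R/(γ−1) = 36.1 J/(mol·K).
ΔU = 1.14×36.1×(160−374) = -8780 J.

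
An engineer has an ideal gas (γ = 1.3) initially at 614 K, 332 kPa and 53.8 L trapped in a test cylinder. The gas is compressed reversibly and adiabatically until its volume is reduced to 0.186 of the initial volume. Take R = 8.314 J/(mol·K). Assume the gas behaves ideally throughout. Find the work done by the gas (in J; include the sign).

-39100 J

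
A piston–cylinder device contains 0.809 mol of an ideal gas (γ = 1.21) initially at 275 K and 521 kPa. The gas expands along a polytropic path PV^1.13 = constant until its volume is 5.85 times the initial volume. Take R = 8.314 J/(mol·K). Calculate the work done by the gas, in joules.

2920 J

V₁ = nRT₁/P₁ = 0.809×8.314×275/521 = 3.55 L.
Polytropic n=1.13: T₂ = T₁(V₁/V₂)^(n−1) = 275×(0.171)^0.13 = 219 K; P₂ = P₁(V₁/V₂)^n = 70.8 kPa.
W = (P₁V₁−P₂V₂)/(n−1) = (521×3.55−70.8×20.8)/0.13 = 2920 J.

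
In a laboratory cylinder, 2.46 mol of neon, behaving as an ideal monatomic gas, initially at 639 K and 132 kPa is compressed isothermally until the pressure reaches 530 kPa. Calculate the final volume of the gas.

V₁ = nRT₁/P₁ = 2.46×8.314×639/132 = 99.0 L.
Isothermal: T stays 639 K; PV = const ⇒ V₂ = 24.7 L, P₂ = 530 kPa.

24.7 L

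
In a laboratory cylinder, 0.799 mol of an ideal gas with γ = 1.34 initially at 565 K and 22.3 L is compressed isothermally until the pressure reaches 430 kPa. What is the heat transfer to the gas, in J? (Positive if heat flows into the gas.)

P₁ = nRT₁/V₁ = 0.799×8.314×565/22.3 = 168 kPa.
Isothermal: T stays 565 K; PV = const ⇒ V₂ = 8.73 L, P₂ = 430 kPa.
ΔU = 0 (ideal gas, T constant).
W = nRT ln(V₂/V₁) = 0.799×8.314×565×ln(0.391) = -3520 J.
Q = ΔU + W = -3520 J.

-3520 J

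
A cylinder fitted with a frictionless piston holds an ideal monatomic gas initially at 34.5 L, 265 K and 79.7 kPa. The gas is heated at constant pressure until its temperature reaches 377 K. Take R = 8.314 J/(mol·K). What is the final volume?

49.1 L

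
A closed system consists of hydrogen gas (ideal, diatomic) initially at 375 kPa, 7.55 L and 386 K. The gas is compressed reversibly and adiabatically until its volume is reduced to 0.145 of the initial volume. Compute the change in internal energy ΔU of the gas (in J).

8250 J

n = P₁V₁/(RT₁) = 375×7.55/(8.314×386) = 0.882 mol.
Adiabatic: TV^(γ−1) = const ⇒ T₂ = 386×(6.90)^0.400 = 836 K; PV^γ = const ⇒ P₂ = 5600 kPa.
For an ideal gas ΔU = nCvΔT with Cv = (5/2)R = 20.8 J/(mol·K).
ΔU = 0.882×20.8×(836−386) = 8250 J.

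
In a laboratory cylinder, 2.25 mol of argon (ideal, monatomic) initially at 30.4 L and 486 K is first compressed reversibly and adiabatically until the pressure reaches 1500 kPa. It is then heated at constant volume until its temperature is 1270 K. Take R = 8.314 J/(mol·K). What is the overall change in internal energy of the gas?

22000 J

P₁ = nRT₁/V₁ = 2.25×8.314×486/30.4 = 299 kPa.
Step 1 — Adiabatic: T₂/T₁ = (P₂/P₁)^((γ−1)/γ) ⇒ T₂ = 486×(5.02)^0.400 = 926 K; V₂ = 11.6 L.
ΔU = nCvΔT = 2.25×12.5×(926−486) = 12400 J.
Q = 0 for an adiabatic process, so W = −ΔU = -12400 J.
State after step 1: P = 1500 kPa, V = 11.6 L, T = 926 K.
Step 2 — Isochoric: V stays 11.6 L; P/T = const ⇒ T₂ = 1270 K, P₂ = 2060 kPa.
W = 0 (no volume change).
ΔU = nCvΔT = 2.25×12.5×(1270−926) = 9640 J.
Q = ΔU = 9640 J.
Net over both steps: W = -12400 J, Q = 9640 J, ΔU = 22000 J.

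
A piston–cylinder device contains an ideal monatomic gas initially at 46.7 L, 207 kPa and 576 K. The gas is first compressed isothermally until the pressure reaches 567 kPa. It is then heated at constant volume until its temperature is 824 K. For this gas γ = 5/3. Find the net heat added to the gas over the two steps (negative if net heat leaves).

-3500 J

n = P₁V₁/(RT₁) = 207×46.7/(8.314×576) = 2.02 mol.
Step 1 — Isothermal: T stays 576 K; PV = const ⇒ V₂ = 17.0 L, P₂ = 567 kPa.
ΔU = 0 (ideal gas, T constant).
W = nRT ln(V₂/V₁) = 2.02×8.314×576×ln(0.365) = -9740 J.
Q = ΔU + W = -9740 J.
State after step 1: P = 567 kPa, V = 17.0 L, T = 576 K.
Step 2 — Isochoric: V stays 17.0 L; P/T = const ⇒ T₂ = 824 K, P₂ = 811 kPa.
W = 0 (no volume change).
ΔU = nCvΔT = 2.02×12.5×(824−576) = 6240 J.
Q = ΔU = 6240 J.
Net over both steps: W = -9740 J, Q = -3500 J, ΔU = 6240 J.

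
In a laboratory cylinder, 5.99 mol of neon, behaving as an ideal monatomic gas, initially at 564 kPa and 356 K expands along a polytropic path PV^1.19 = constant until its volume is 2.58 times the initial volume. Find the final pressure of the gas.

183 kPa

V₁ = nRT₁/P₁ = 5.99×8.314×356/564 = 31.4 L.
Polytropic n=1.19: T₂ = T₁(V₁/V₂)^(n−1) = 356×(0.388)^0.19 = 297 K; P₂ = P₁(V₁/V₂)^n = 183 kPa.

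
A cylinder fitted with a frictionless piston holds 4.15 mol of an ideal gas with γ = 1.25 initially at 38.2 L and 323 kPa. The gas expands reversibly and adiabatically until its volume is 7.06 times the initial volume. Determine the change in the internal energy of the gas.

T₁ = P₁V₁/(nR) = 323×38.2/(4.15×8.314) = 358 K.
Adiabatic: TV^(γ−1) = const ⇒ T₂ = 358×(0.142)^0.250 = 219 K; PV^γ = const ⇒ P₂ = 28.1 kPa.
For an ideal gas ΔU = nCvΔT with Cv = R/(γ−1) = 33.3 J/(mol·K).
ΔU = 4.15×33.3×(219−358) = -19100 J.

-19100 J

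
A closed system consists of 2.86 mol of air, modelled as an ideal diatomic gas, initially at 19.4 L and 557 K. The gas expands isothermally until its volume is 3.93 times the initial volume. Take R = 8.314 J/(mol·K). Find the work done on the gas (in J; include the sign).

P₁ = nRT₁/V₁ = 2.86×8.314×557/19.4 = 683 kPa.
Isothermal: T stays 557 K; PV = const ⇒ V₂ = 76.2 L, P₂ = 174 kPa.
W = nRT ln(V₂/V₁) = 2.86×8.314×557×ln(3.93) = 18100 J.
Work done on the gas = −W_by = -18100 J.

-18100 J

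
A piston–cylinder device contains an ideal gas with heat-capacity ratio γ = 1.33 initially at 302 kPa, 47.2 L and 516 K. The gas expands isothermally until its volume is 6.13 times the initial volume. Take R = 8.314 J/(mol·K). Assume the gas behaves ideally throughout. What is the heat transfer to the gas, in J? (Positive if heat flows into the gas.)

25800 J

n = P₁V₁/(RT₁) = 302×47.2/(8.314×516) = 3.32 mol.
Isothermal: T stays 516 K; PV = const ⇒ V₂ = 289 L, P₂ = 49.3 kPa.
ΔU = 0 (ideal gas, T constant).
W = nRT ln(V₂/V₁) = 3.32×8.314×516×ln(6.13) = 25800 J.
Q = ΔU + W = 25800 J.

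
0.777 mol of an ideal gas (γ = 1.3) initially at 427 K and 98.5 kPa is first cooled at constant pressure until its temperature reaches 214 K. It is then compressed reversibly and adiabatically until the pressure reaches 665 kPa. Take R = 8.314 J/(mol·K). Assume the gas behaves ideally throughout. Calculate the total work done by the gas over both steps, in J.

V₁ = nRT₁/P₁ = 0.777×8.314×427/98.5 = 28.0 L.
Step 1 — Isobaric: P stays 98.5 kPa; V/T = const ⇒ T₂ = 214 K, V₂ = 14.0 L.
W = PΔV = 98.5×(14.0−28.0) kPa·L = -1380 J.
ΔU = nCvΔT = 0.777×27.7×(214−427) = -4590 J.
Q = ΔU + W = nCpΔT = -5960 J.
State after step 1: P = 98.5 kPa, V = 14.0 L, T = 214 K.
Step 2 — Adiabatic: T₂/T₁ = (P₂/P₁)^((γ−1)/γ) ⇒ T₂ = 214×(6.75)^0.231 = 333 K; V₂ = 3.23 L.
ΔU = nCvΔT = 0.777×27.7×(333−214) = 2550 J.
Q = 0 for an adiabatic process, so W = −ΔU = -2550 J.
Net over both steps: W = -3930 J, Q = -5960 J, ΔU = -2030 J.

-3930 J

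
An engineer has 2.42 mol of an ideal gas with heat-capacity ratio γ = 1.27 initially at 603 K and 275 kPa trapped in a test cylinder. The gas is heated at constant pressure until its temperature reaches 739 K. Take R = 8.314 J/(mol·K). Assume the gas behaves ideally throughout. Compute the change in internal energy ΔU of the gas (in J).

10100 J

V₁ = nRT₁/P₁ = 2.42×8.314×603/275 = 44.1 L.
Isobaric: P stays 275 kPa; V/T = const ⇒ T₂ = 739 K, V₂ = 54.1 L.
For an ideal gas ΔU = nCvΔT with Cv = R/(γ−1) = 30.8 J/(mol·K).
ΔU = 2.42×30.8×(739−603) = 10100 J.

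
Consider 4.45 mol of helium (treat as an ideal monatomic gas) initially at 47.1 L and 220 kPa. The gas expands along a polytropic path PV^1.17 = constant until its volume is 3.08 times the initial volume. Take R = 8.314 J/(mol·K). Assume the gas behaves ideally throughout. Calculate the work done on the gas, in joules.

T₁ = P₁V₁/(nR) = 220×47.1/(4.45×8.314) = 280 K.
Polytropic n=1.17: T₂ = T₁(V₁/V₂)^(n−1) = 280×(0.325)^0.17 = 231 K; P₂ = P₁(V₁/V₂)^n = 59.0 kPa.
W = (P₁V₁−P₂V₂)/(n−1) = (220×47.1−59.0×145)/0.17 = 10600 J.
Work done on the gas = −W_by = -10600 J.

-10600 J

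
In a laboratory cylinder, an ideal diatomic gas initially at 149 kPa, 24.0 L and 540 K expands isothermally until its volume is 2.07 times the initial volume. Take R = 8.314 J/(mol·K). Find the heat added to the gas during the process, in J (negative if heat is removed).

2600 J

n = P₁V₁/(RT₁) = 149×24.0/(8.314×540) = 0.797 mol.
Isothermal: T stays 540 K; PV = const ⇒ V₂ = 49.7 L, P₂ = 72.0 kPa.
ΔU = 0 (ideal gas, T constant).
W = nRT ln(V₂/V₁) = 0.797×8.314×540×ln(2.07) = 2600 J.
Q = ΔU + W = 2600 J.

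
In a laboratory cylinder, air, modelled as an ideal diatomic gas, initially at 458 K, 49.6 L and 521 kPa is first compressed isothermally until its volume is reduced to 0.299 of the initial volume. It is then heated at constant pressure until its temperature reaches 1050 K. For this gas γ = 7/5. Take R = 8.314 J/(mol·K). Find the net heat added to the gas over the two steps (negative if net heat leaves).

85700 J

n = P₁V₁/(RT₁) = 521×49.6/(8.314×458) = 6.79 mol.
Step 1 — Isothermal: T stays 458 K; PV = const ⇒ V₂ = 14.8 L, P₂ = 1740 kPa.
ΔU = 0 (ideal gas, T constant).
W = nRT ln(V₂/V₁) = 6.79×8.314×458×ln(0.299) = -31200 J.
Q = ΔU + W = -31200 J.
State after step 1: P = 1740 kPa, V = 14.8 L, T = 458 K.
Step 2 — Isobaric: P stays 1740 kPa; V/T = const ⇒ T₂ = 1050 K, V₂ = 34.0 L.
W = PΔV = 1740×(34.0−14.8) kPa·L = 33400 J.
ΔU = nCvΔT = 6.79×20.8×(1050−458) = 83500 J.
Q = ΔU + W = nCpΔT = 117000 J.
Net over both steps: W = 2200 J, Q = 85700 J, ΔU = 83500 J.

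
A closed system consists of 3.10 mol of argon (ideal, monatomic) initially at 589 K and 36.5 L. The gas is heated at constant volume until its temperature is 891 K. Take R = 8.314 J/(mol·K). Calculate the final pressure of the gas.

629 kPa

P₁ = nRT₁/V₁ = 3.10×8.314×589/36.5 = 416 kPa.
Isochoric: V stays 36.5 L; P/T = const ⇒ T₂ = 891 K, P₂ = 629 kPa.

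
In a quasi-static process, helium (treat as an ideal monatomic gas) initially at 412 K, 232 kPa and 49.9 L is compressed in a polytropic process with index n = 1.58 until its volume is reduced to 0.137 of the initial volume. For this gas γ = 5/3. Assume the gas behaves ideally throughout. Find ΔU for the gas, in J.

n = P₁V₁/(RT₁) = 232×49.9/(8.314×412) = 3.38 mol.
Polytropic n=1.58: T₂ = T₁(V₁/V₂)^(n−1) = 412×(7.30)^0.58 = 1300 K; P₂ = P₁(V₁/V₂)^n = 5360 kPa.
For an ideal gas ΔU = nCvΔT with Cv = (3/2)R = 12.5 J/(mol·K).
ΔU = 3.38×12.5×(1300−412) = 37600 J.

37600 J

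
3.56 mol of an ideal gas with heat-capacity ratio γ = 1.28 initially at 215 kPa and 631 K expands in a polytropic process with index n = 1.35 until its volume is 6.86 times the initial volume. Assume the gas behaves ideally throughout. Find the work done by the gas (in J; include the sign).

26200 J

V₁ = nRT₁/P₁ = 3.56×8.314×631/215 = 86.9 L.
Polytropic n=1.35: T₂ = T₁(V₁/V₂)^(n−1) = 631×(0.146)^0.35 = 322 K; P₂ = P₁(V₁/V₂)^n = 16.0 kPa.
W = (P₁V₁−P₂V₂)/(n−1) = (215×86.9−16.0×596)/0.35 = 26200 J.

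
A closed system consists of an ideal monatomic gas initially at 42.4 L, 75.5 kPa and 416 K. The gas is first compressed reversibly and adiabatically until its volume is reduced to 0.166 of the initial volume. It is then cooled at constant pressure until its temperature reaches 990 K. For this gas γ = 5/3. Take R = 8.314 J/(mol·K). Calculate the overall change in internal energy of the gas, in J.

n = P₁V₁/(RT₁) = 75.5×42.4/(8.314×416) = 0.926 mol.
Step 1 — Adiabatic: TV^(γ−1) = const ⇒ T₂ = 416×(6.02)^0.667 = 1380 K; PV^γ = const ⇒ P₂ = 1510 kPa.
ΔU = nCvΔT = 0.926×12.5×(1380−416) = 11100 J.
Q = 0 for an adiabatic process, so W = −ΔU = -11100 J.
State after step 1: P = 1510 kPa, V = 7.04 L, T = 1380 K.
Step 2 — Isobaric: P stays 1510 kPa; V/T = const ⇒ T₂ = 990 K, V₂ = 5.06 L.
W = PΔV = 1510×(5.06−7.04) kPa·L = -2980 J.
ΔU = nCvΔT = 0.926×12.5×(990−1380) = -4470 J.
Q = ΔU + W = nCpΔT = -7450 J.
Net over both steps: W = -14100 J, Q = -7450 J, ΔU = 6630 J.

6630 J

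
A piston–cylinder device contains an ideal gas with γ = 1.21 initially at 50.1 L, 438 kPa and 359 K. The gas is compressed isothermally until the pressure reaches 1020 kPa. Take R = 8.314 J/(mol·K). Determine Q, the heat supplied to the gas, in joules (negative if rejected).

-18500 J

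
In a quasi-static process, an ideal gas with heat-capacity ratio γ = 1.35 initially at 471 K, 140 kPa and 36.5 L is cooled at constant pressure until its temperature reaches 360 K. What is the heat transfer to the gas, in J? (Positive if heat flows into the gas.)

-4650 J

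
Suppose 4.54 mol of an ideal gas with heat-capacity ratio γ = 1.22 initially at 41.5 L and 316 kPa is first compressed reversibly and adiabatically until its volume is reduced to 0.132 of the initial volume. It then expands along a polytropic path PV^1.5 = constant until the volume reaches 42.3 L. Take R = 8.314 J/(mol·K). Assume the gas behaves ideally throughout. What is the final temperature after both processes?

T₁ = P₁V₁/(nR) = 316×41.5/(4.54×8.314) = 347 K.
Step 1 — Adiabatic: TV^(γ−1) = const ⇒ T₂ = 347×(7.58)^0.220 = 542 K; PV^γ = const ⇒ P₂ = 3740 kPa.
ΔU = nCvΔT = 4.54×37.8×(542−347) = 33500 J.
Q = 0 for an adiabatic process, so W = −ΔU = -33500 J.
State after step 1: P = 3740 kPa, V = 5.48 L, T = 542 K.
Step 2 — Polytropic n=1.5: T₂ = T₁(V₁/V₂)^(n−1) = 542×(0.130)^0.50 = 195 K; P₂ = P₁(V₁/V₂)^n = 174 kPa.
W = (P₁V₁−P₂V₂)/(n−1) = (3740×5.48−174×42.3)/0.50 = 26200 J.
ΔU = nCvΔT = 4.54×37.8×(195−542) = -59600 J.
Q = ΔU + W = -33400 J.
Net over both steps: W = -7240 J, Q = -33400 J, ΔU = -26100 J.

195 K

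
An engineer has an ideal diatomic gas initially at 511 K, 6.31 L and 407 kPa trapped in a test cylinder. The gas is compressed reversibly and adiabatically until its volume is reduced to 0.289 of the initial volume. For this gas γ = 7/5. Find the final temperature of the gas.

Adiabatic: TV^(γ−1) = const ⇒ T₂ = 511×(3.46)^0.400 = 840 K; PV^γ = const ⇒ P₂ = 2310 kPa.

840 K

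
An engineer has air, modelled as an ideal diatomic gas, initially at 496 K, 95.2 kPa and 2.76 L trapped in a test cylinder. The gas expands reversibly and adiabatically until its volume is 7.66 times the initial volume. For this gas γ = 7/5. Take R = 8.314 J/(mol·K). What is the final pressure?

5.50 kPa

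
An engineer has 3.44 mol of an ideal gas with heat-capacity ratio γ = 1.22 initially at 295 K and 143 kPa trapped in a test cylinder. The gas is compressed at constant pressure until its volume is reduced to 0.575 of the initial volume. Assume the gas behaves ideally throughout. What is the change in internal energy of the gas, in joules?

-16300 J

V₁ = nRT₁/P₁ = 3.44×8.314×295/143 = 59.0 L.
Isobaric: P stays 143 kPa; V/T = const ⇒ T₂ = 170 K, V₂ = 33.9 L.
For an ideal gas ΔU = nCvΔT with Cv = R/(γ−1) = 37.8 J/(mol·K).
ΔU = 3.44×37.8×(170−295) = -16300 J.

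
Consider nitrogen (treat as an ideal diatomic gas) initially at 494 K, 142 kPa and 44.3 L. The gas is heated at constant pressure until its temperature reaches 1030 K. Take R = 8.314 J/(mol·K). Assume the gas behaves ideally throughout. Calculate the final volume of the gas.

Isobaric: P stays 142 kPa; V/T = const ⇒ T₂ = 1030 K, V₂ = 92.4 L.

92.4 L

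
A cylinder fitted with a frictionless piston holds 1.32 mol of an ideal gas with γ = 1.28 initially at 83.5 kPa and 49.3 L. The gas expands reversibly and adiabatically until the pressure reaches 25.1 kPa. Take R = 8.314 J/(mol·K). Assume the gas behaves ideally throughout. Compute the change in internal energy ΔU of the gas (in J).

T₁ = P₁V₁/(nR) = 83.5×49.3/(1.32×8.314) = 375 K.
Adiabatic: T₂/T₁ = (P₂/P₁)^((γ−1)/γ) ⇒ T₂ = 375×(0.301)^0.219 = 288 K; V₂ = 126 L.
For an ideal gas ΔU = nCvΔT with Cv = R/(γ−1) = 29.7 J/(mol·K).
ΔU = 1.32×29.7×(288−375) = -3400 J.

-3400 J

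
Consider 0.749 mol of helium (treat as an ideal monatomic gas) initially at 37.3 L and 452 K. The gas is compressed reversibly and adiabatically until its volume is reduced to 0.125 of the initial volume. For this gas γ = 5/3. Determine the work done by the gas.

P₁ = nRT₁/V₁ = 0.749×8.314×452/37.3 = 75.5 kPa.
Adiabatic: TV^(γ−1) = const ⇒ T₂ = 452×(8.00)^0.667 = 1810 K; PV^γ = const ⇒ P₂ = 2410 kPa.
ΔU = nCvΔT = 0.749×12.5×(1810−452) = 12700 J.
Q = 0 for an adiabatic process, so W = −ΔU = -12700 J.

-12700 J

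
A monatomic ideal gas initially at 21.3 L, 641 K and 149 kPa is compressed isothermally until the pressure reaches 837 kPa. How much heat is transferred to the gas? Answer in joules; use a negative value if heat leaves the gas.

-5480 J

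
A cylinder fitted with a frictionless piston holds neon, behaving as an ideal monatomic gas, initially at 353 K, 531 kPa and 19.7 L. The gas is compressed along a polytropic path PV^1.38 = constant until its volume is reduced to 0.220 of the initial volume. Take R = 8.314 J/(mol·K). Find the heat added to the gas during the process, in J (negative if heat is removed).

-9210 J

n = P₁V₁/(RT₁) = 531×19.7/(8.314×353) = 3.56 mol.
Polytropic n=1.38: T₂ = T₁(V₁/V₂)^(n−1) = 353×(4.55)^0.38 = 628 K; P₂ = P₁(V₁/V₂)^n = 4290 kPa.
W = (P₁V₁−P₂V₂)/(n−1) = (531×19.7−4290×4.33)/0.38 = -21400 J.
ΔU = nCvΔT = 3.56×12.5×(628−353) = 12200 J.
Q = ΔU + W = -9210 J.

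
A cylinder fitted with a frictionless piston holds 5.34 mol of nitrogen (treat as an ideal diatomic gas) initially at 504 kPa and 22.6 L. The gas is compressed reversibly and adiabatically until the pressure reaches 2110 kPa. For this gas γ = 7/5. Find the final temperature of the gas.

T₁ = P₁V₁/(nR) = 504×22.6/(5.34×8.314) = 257 K.
Adiabatic: T₂/T₁ = (P₂/P₁)^((γ−1)/γ) ⇒ T₂ = 257×(4.19)^0.286 = 386 K; V₂ = 8.13 L.

386 K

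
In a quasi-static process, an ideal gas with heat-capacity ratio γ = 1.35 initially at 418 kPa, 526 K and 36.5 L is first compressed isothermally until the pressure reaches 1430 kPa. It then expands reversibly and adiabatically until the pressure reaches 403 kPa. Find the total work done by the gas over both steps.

n = P₁V₁/(RT₁) = 418×36.5/(8.314×526) = 3.49 mol.
Step 1 — Isothermal: T stays 526 K; PV = const ⇒ V₂ = 10.7 L, P₂ = 1430 kPa.
ΔU = 0 (ideal gas, T constant).
W = nRT ln(V₂/V₁) = 3.49×8.314×526×ln(0.292) = -18800 J.
Q = ΔU + W = -18800 J.
State after step 1: P = 1430 kPa, V = 10.7 L, T = 526 K.
Step 2 — Adiabatic: T₂/T₁ = (P₂/P₁)^((γ−1)/γ) ⇒ T₂ = 526×(0.282)^0.259 = 379 K; V₂ = 27.3 L.
ΔU = nCvΔT = 3.49×23.8×(379−526) = -12200 J.
Q = 0 for an adiabatic process, so W = −ΔU = 12200 J.
Net over both steps: W = -6560 J, Q = -18800 J, ΔU = -12200 J.

-6560 J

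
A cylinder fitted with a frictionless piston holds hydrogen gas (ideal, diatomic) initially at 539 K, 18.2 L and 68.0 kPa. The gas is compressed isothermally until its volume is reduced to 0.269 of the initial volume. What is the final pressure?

Isothermal: T stays 539 K; PV = const ⇒ V₂ = 4.90 L, P₂ = 253 kPa.

253 kPa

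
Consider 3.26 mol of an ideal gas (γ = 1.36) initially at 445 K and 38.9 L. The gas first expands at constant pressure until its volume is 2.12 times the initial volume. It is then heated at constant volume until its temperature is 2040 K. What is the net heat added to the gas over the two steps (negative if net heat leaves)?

134000 J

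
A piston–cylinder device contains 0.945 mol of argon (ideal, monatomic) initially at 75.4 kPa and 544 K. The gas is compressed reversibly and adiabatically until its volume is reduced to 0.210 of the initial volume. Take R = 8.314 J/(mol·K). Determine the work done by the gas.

-11700 J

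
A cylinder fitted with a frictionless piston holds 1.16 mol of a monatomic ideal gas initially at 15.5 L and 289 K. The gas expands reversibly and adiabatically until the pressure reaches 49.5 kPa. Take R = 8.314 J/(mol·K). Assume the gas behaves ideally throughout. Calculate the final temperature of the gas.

P₁ = nRT₁/V₁ = 1.16×8.314×289/15.5 = 180 kPa.
Adiabatic: T₂/T₁ = (P₂/P₁)^((γ−1)/γ) ⇒ T₂ = 289×(0.275)^0.400 = 173 K; V₂ = 33.6 L.

173 K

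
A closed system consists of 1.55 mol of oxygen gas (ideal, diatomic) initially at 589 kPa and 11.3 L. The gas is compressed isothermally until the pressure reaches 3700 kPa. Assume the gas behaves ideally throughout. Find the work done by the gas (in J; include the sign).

T₁ = P₁V₁/(nR) = 589×11.3/(1.55×8.314) = 516 K.
Isothermal: T stays 516 K; PV = const ⇒ V₂ = 1.80 L, P₂ = 3700 kPa.
W = nRT ln(V₂/V₁) = 1.55×8.314×516×ln(0.159) = -12200 J.

-12200 J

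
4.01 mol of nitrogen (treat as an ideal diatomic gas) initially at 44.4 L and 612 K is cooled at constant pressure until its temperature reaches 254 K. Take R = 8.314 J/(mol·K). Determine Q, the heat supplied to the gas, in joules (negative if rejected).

-41800 J

P₁ = nRT₁/V₁ = 4.01×8.314×612/44.4 = 460 kPa.
Isobaric: P stays 460 kPa; V/T = const ⇒ T₂ = 254 K, V₂ = 18.4 L.
W = PΔV = 460×(18.4−44.4) kPa·L = -11900 J.
ΔU = nCvΔT = 4.01×20.8×(254−612) = -29800 J.
Q = ΔU + W = nCpΔT = -41800 J.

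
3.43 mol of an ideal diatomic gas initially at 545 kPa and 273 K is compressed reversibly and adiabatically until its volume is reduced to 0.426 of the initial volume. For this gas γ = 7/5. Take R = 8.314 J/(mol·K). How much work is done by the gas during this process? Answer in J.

-7920 J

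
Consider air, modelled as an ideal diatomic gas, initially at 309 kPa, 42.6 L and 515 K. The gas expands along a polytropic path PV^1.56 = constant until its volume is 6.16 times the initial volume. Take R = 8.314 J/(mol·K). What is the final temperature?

Polytropic n=1.56: T₂ = T₁(V₁/V₂)^(n−1) = 515×(0.162)^0.56 = 186 K; P₂ = P₁(V₁/V₂)^n = 18.1 kPa.

186 K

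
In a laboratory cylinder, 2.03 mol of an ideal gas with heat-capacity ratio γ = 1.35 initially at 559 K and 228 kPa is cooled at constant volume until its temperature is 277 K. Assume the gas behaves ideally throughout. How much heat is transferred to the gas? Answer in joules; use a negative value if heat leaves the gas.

-13600 J

V₁ = nRT₁/P₁ = 2.03×8.314×559/228 = 41.4 L.
Isochoric: V stays 41.4 L; P/T = const ⇒ T₂ = 277 K, P₂ = 113 kPa.
W = 0 (no volume change).
ΔU = nCvΔT = 2.03×23.8×(277−559) = -13600 J.
Q = ΔU = -13600 J.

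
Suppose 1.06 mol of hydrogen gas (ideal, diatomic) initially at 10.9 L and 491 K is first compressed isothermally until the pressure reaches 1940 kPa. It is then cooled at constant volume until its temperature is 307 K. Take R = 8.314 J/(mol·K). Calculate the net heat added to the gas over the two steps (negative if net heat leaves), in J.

-10900 J

P₁ = nRT₁/V₁ = 1.06×8.314×491/10.9 = 397 kPa.
Step 1 — Isothermal: T stays 491 K; PV = const ⇒ V₂ = 2.23 L, P₂ = 1940 kPa.
ΔU = 0 (ideal gas, T constant).
W = nRT ln(V₂/V₁) = 1.06×8.314×491×ln(0.205) = -6870 J.
Q = ΔU + W = -6870 J.
State after step 1: P = 1940 kPa, V = 2.23 L, T = 491 K.
Step 2 — Isochoric: V stays 2.23 L; P/T = const ⇒ T₂ = 307 K, P₂ = 1210 kPa.
W = 0 (no volume change).
ΔU = nCvΔT = 1.06×20.8×(307−491) = -4050 J.
Q = ΔU = -4050 J.
Net over both steps: W = -6870 J, Q = -10900 J, ΔU = -4050 J.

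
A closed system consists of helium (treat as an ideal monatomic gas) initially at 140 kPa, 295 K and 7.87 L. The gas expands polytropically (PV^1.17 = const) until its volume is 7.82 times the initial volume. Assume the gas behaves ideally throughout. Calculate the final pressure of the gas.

Polytropic n=1.17: T₂ = T₁(V₁/V₂)^(n−1) = 295×(0.128)^0.17 = 208 K; P₂ = P₁(V₁/V₂)^n = 12.6 kPa.

12.6 kPa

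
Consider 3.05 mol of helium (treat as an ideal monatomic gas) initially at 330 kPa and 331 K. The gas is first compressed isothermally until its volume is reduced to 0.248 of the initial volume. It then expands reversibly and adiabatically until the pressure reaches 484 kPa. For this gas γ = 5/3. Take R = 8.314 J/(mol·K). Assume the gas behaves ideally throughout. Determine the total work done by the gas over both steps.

-7510 J

V₁ = nRT₁/P₁ = 3.05×8.314×331/330 = 25.4 L.
Step 1 — Isothermal: T stays 331 K; PV = const ⇒ V₂ = 6.31 L, P₂ = 1330 kPa.
ΔU = 0 (ideal gas, T constant).
W = nRT ln(V₂/V₁) = 3.05×8.314×331×ln(0.248) = -11700 J.
Q = ΔU + W = -11700 J.
State after step 1: P = 1330 kPa, V = 6.31 L, T = 331 K.
Step 2 — Adiabatic: T₂/T₁ = (P₂/P₁)^((γ−1)/γ) ⇒ T₂ = 331×(0.364)^0.400 = 221 K; V₂ = 11.6 L.
ΔU = nCvΔT = 3.05×12.5×(221−331) = -4190 J.
Q = 0 for an adiabatic process, so W = −ΔU = 4190 J.
Net over both steps: W = -7510 J, Q = -11700 J, ΔU = -4190 J.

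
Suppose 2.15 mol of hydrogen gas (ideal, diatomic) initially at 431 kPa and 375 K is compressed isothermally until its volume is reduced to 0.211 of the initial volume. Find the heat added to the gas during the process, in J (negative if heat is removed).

-10400 J

V₁ = nRT₁/P₁ = 2.15×8.314×375/431 = 15.6 L.
Isothermal: T stays 375 K; PV = const ⇒ V₂ = 3.28 L, P₂ = 2040 kPa.
ΔU = 0 (ideal gas, T constant).
W = nRT ln(V₂/V₁) = 2.15×8.314×375×ln(0.211) = -10400 J.
Q = ΔU + W = -10400 J.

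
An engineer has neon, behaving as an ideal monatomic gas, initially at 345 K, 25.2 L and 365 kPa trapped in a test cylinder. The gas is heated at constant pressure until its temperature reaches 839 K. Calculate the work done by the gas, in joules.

13200 J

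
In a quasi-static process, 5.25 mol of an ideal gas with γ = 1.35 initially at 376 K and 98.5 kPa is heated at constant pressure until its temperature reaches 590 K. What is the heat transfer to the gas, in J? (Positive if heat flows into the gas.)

36000 J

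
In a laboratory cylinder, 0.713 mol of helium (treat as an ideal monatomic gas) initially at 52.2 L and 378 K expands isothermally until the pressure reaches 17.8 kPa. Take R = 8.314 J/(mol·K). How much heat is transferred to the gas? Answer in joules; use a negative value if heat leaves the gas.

1970 J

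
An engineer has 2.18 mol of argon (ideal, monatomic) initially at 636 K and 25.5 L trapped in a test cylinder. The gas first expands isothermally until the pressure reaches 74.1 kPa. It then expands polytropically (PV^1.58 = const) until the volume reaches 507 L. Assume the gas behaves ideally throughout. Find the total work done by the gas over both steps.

P₁ = nRT₁/V₁ = 2.18×8.314×636/25.5 = 452 kPa.
Step 1 — Isothermal: T stays 636 K; PV = const ⇒ V₂ = 156 L, P₂ = 74.1 kPa.
ΔU = 0 (ideal gas, T constant).
W = nRT ln(V₂/V₁) = 2.18×8.314×636×ln(6.10) = 20800 J.
Q = ΔU + W = 20800 J.
State after step 1: P = 74.1 kPa, V = 156 L, T = 636 K.
Step 2 — Polytropic n=1.58: T₂ = T₁(V₁/V₂)^(n−1) = 636×(0.307)^0.58 = 321 K; P₂ = P₁(V₁/V₂)^n = 11.5 kPa.
W = (P₁V₁−P₂V₂)/(n−1) = (74.1×156−11.5×507)/0.58 = 9860 J.
ΔU = nCvΔT = 2.18×12.5×(321−636) = -8580 J.
Q = ΔU + W = 1280 J.
Net over both steps: W = 30700 J, Q = 22100 J, ΔU = -8580 J.

30700 J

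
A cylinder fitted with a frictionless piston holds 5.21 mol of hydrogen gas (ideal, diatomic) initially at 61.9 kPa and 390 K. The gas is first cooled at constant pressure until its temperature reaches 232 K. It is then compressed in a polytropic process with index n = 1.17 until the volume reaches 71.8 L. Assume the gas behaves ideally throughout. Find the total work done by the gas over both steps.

-15600 J

V₁ = nRT₁/P₁ = 5.21×8.314×390/61.9 = 273 L.
Step 1 — Isobaric: P stays 61.9 kPa; V/T = const ⇒ T₂ = 232 K, V₂ = 162 L.
W = PΔV = 61.9×(162−273) kPa·L = -6840 J.
ΔU = nCvΔT = 5.21×20.8×(232−390) = -17100 J.
Q = ΔU + W = nCpΔT = -24000 J.
State after step 1: P = 61.9 kPa, V = 162 L, T = 232 K.
Step 2 — Polytropic n=1.17: T₂ = T₁(V₁/V₂)^(n−1) = 232×(2.26)^0.17 = 267 K; P₂ = P₁(V₁/V₂)^n = 161 kPa.
W = (P₁V₁−P₂V₂)/(n−1) = (61.9×162−161×71.8)/0.17 = -8790 J.
ΔU = nCvΔT = 5.21×20.8×(267−232) = 3740 J.
Q = ΔU + W = -5060 J.
Net over both steps: W = -15600 J, Q = -29000 J, ΔU = -13400 J.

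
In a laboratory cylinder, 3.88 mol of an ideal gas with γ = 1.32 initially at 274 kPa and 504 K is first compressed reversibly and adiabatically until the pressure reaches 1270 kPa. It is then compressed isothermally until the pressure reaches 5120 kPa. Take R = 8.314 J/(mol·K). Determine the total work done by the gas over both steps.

-55800 J

V₁ = nRT₁/P₁ = 3.88×8.314×504/274 = 59.3 L.
Step 1 — Adiabatic: T₂/T₁ = (P₂/P₁)^((γ−1)/γ) ⇒ T₂ = 504×(4.64)^0.242 = 731 K; V₂ = 18.6 L.
ΔU = nCvΔT = 3.88×26.0×(731−504) = 22900 J.
Q = 0 for an adiabatic process, so W = −ΔU = -22900 J.
State after step 1: P = 1270 kPa, V = 18.6 L, T = 731 K.
Step 2 — Isothermal: T stays 731 K; PV = const ⇒ V₂ = 4.61 L, P₂ = 5120 kPa.
ΔU = 0 (ideal gas, T constant).
W = nRT ln(V₂/V₁) = 3.88×8.314×731×ln(0.248) = -32900 J.
Q = ΔU + W = -32900 J.
Net over both steps: W = -55800 J, Q = -32900 J, ΔU = 22900 J.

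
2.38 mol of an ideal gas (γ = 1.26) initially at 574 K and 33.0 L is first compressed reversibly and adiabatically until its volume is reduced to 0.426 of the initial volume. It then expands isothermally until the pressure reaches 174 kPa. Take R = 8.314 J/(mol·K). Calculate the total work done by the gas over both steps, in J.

14100 J

P₁ = nRT₁/V₁ = 2.38×8.314×574/33.0 = 344 kPa.
Step 1 — Adiabatic: TV^(γ−1) = const ⇒ T₂ = 574×(2.35)^0.260 = 717 K; PV^γ = const ⇒ P₂ = 1010 kPa.
ΔU = nCvΔT = 2.38×32.0×(717−574) = 10900 J.
Q = 0 for an adiabatic process, so W = −ΔU = -10900 J.
State after step 1: P = 1010 kPa, V = 14.1 L, T = 717 K.
Step 2 — Isothermal: T stays 717 K; PV = const ⇒ V₂ = 81.5 L, P₂ = 174 kPa.
ΔU = 0 (ideal gas, T constant).
W = nRT ln(V₂/V₁) = 2.38×8.314×717×ln(5.80) = 24900 J.
Q = ΔU + W = 24900 J.
Net over both steps: W = 14100 J, Q = 24900 J, ΔU = 10900 J.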